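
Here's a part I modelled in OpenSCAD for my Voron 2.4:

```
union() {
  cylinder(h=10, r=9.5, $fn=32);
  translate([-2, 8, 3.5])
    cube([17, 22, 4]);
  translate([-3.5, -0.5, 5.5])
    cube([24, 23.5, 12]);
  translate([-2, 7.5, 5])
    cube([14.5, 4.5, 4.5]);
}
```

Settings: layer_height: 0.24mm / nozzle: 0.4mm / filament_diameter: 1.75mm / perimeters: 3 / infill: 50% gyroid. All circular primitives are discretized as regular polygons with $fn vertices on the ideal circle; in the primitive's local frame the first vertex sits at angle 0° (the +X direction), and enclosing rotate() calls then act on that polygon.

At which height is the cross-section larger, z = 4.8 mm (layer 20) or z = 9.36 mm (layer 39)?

Layer 20 (z = 4.8): the r=9.5 cylinder gives a regular 32-gon of circumradius 9.5 (constant along its height) (area = (32/2)·9.500²·sin(360°/32) = 281.71 mm²); the cube at (-2, 8) is present — its section is the full 17×22 rectangle (area 374.00 mm²); the cube at (-3.5, -0.5) does not reach this height (z outside [5.5, 17.5]); the cube at (-2, 7.5) is absent (z outside [5, 9.5]); Merging all regions: the regions partially overlap — summed areas 655.71 mm² minus the doubly-counted overlap 7.84 mm² gives 647.87 mm² — area = 647.87 mm². So its area = 647.87 mm². Layer 39 (z = 9.36): the r=9.5 cylinder contributes a regular 32-gon of circumradius 9.5 (area = (32/2)·9.500²·sin(360°/32) = 281.71 mm²); the cube at (-2, 8) is absent (z outside [3.5, 7.5]); the cube at (-3.5, -0.5) (footprint 24×23.5) is included at this height (area 564.00 mm²); the 14.5×4.5 cube at (-2, 7.5) contributes its full rectangle (area 65.25 mm²); Merging all regions: the regions partially overlap — summed areas 910.96 mm² minus the doubly-counted overlap 174.53 mm² gives 736.43 mm² — area = 736.43 mm². So its area = 736.43 mm². Layer 39 is larger (736.43 vs 647.87 mm²).

layer 39 (z = 9.36 mm)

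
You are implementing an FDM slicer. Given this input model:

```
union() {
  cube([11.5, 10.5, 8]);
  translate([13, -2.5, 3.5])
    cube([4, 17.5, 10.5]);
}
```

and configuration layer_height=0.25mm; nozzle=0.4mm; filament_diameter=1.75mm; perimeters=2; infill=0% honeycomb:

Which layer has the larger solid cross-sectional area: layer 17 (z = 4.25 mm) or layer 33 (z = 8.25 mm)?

Layer 17 (z = 4.25): the cube (footprint 11.5×10.5) is included at this height (area 120.75 mm²); the cube at (13, -2.5) is present — its section is the full 4×17.5 rectangle (area 70.00 mm²); Combining (union): the 2 present regions are separate (no shared area or edge), so areas and boundary lengths simply add and each stays a separate island — area = 190.75 mm². So its area = 190.75 mm². Layer 33 (z = 8.25): the cube is absent (z outside [0, 8]); the 4×17.5 cube at (13, -2.5) contributes its full rectangle (area 70.00 mm²); Merging all regions: only the 4×17.5 cube at (13, -2.5) is present, so the union is just that shape — area = 70.00 mm². So its area = 70.00 mm². Layer 17 is larger (190.75 vs 70.00 mm²).

layer 17 (z = 4.25 mm)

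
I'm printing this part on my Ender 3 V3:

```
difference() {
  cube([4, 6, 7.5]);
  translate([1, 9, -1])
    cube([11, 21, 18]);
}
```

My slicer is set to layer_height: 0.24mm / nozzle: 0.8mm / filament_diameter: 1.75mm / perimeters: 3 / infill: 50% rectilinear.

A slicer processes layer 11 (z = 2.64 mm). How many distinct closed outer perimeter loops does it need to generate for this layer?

1

At z = 2.64 mm: the cube is present — its section is the full 4×6 rectangle; the cube at (1, 9) (footprint 11×21) is included at this height; After the difference (first − rest): starting from the 4×6 cube, the 11×21 cube at (1, 9) misses the remaining region (no effect) — 1 connected region. The result has 1 disconnected region.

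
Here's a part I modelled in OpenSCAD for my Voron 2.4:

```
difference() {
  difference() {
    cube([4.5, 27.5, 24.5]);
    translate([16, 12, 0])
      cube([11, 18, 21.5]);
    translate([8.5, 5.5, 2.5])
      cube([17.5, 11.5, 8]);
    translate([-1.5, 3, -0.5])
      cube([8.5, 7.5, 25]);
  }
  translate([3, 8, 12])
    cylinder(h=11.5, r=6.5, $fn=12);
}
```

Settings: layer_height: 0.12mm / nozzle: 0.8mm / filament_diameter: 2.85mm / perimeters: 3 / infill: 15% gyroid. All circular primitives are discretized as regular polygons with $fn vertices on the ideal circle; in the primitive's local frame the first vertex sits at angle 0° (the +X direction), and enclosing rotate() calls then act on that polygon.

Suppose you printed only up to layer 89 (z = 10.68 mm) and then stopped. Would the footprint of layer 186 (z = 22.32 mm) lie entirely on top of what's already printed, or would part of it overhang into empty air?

Compare the two slices. At z = 10.68: the 4.5×27.5 cube contributes its full rectangle (area 123.75 mm²); the 11×18 cube at (16, 12) contributes its full rectangle (area 198.00 mm²); the cube at (8.5, 5.5) is absent (z outside [2.5, 10.5]); the cube at (-1.5, 3) (footprint 8.5×7.5) is included at this height (area 63.75 mm²); Taking the first minus the rest: starting from the 4.5×27.5 cube (123.75 mm²), the 11×18 cube at (16, 12) misses the remaining region (no effect); the 8.5×7.5 cube at (-1.5, 3) partially overlaps it — only the 33.75 mm² overlap (of its 63.75 mm²) is removed, clipping the outline — area = 90.00 mm²; the cylinder at (3, 8) is not intersected at this z (z outside [12, 23.5]); Taking the first minus the rest: none of the subtracted shapes is present at this height, so that combined region is unchanged — area = 90.00 mm². At z = 22.32: the 4.5×27.5 cube contributes its full rectangle (area 123.75 mm²); the cube at (16, 12) does not reach this height (z outside [0, 21.5]); the cube at (8.5, 5.5) is absent (z outside [2.5, 10.5]); the 8.5×7.5 cube at (-1.5, 3) contributes its full rectangle (area 63.75 mm²); After the difference (first − rest): starting from the 4.5×27.5 cube (123.75 mm²), the 8.5×7.5 cube at (-1.5, 3) partially overlaps it — only the 33.75 mm² overlap (of its 63.75 mm²) is removed, clipping the outline — area = 90.00 mm²; the r=6.5 cylinder at (3, 8) gives a regular 12-gon of circumradius 6.5 (constant along its height) (area = (12/2)·6.500²·sin(360°/12) = 126.75 mm²); Taking the first minus the rest: starting from the result so far (90.00 mm²), the r=6.5 cylinder at (3, 8) partially overlaps it — only the 21.74 mm² overlap (of its 126.75 mm²) is removed, clipping the outline — area = 68.26 mm². Checking containment: the cross-section at z = 22.32 is a subset of the cross-section at z = 10.68.

entirely on top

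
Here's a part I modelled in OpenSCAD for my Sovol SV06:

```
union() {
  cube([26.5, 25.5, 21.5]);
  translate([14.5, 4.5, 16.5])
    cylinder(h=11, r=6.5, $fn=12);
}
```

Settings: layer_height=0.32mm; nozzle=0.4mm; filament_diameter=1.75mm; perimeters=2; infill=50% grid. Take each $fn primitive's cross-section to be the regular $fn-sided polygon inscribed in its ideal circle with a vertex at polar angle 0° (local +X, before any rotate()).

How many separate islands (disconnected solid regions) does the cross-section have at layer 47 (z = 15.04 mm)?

At z = 15.04 mm: the cube (footprint 26.5×25.5) is included at this height; the cylinder at (14.5, 4.5) is not intersected at this z (z outside [16.5, 27.5]); Taking the union: only the 26.5×25.5 cube is present, so the union is just that shape — 1 connected region. Overall, the cross-section is a single solid region. Island count = 1.

1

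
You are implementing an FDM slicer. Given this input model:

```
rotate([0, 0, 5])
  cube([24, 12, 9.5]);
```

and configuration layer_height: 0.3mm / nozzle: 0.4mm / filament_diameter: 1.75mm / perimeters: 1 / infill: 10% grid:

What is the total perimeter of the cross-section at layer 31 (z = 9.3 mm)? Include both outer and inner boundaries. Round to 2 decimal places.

At z = 9.3 mm: the cube (footprint 24×12) is included at this height (perimeter 72.00 mm); (rotated 5° about Z; rotation is an isometry so areas/perimeters/island counts are preserved). Overall, the cross-section is a single solid region. Total boundary length (outer) = 72.00 mm.

72.00 mm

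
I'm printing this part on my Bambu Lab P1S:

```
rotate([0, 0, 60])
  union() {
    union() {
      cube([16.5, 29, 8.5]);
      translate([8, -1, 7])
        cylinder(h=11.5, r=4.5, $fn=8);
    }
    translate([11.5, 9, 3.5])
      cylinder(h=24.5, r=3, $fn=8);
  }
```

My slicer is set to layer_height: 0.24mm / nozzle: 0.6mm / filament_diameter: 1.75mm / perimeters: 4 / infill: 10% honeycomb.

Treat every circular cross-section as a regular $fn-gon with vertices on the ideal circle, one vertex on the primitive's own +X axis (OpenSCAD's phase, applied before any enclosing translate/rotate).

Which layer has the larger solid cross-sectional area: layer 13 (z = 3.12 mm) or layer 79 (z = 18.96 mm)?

layer 13 (z = 3.12 mm)

Layer 13 (z = 3.12): the cube is present — its section is the full 16.5×29 rectangle (area 478.50 mm²); the cylinder at (8, -1) is absent (z outside [7, 18.5]); Merging all regions: only the 16.5×29 cube is present, so the union is just that shape — area = 478.50 mm²; the cylinder at (11.5, 9) does not reach this height (z outside [3.5, 28]); Merging all regions: only the result so far is present, so the union is just that shape — area = 478.50 mm²; (whole slice rotated 60° about Z — lengths, areas and connectivity unchanged). So its area = 478.50 mm². Layer 79 (z = 18.96): the cube does not reach this height (z outside [0, 8.5]); the cylinder at (8, -1) is not intersected at this z (z outside [7, 18.5]); Taking the union: nothing is present at this height; the cylinder at (11.5, 9): section is a regular 8-gon, circumradius r=3 (area = (8/2)·3.000²·sin(360°/8) = 25.46 mm²); Combining (union): only the r=3 cylinder at (11.5, 9) is present, so the union is just that shape — area = 25.46 mm²; (rotated 60° about Z; rotation is an isometry so areas/perimeters/island counts are preserved). So its area = 25.46 mm². Layer 13 is larger (478.50 vs 25.46 mm²).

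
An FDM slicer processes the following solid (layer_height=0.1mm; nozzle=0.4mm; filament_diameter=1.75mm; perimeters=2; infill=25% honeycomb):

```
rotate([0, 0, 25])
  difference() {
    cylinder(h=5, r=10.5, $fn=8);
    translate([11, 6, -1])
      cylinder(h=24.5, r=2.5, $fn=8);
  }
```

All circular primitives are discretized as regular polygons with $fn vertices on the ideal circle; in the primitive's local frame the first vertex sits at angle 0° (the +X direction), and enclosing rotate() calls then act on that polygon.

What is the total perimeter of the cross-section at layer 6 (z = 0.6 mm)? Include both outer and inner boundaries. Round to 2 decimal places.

At z = 0.6 mm: the r=10.5 cylinder contributes a regular 8-gon of circumradius 10.5 (perimeter = 2·8·10.500·sin(180°/8) = 64.29 mm); the r=2.5 cylinder at (11, 6) gives a regular 8-gon of circumradius 2.5 (constant along its height) (perimeter = 2·8·2.500·sin(180°/8) = 15.31 mm); After the difference (first − rest): starting from the r=10.5 cylinder, the r=2.5 cylinder at (11, 6) misses the remaining region (no effect) — boundary = 64.29 mm; (whole slice rotated 25° about Z — lengths, areas and connectivity unchanged). Overall, the cross-section is a single solid region. Total boundary length (outer) = 64.29 mm.

64.29 mm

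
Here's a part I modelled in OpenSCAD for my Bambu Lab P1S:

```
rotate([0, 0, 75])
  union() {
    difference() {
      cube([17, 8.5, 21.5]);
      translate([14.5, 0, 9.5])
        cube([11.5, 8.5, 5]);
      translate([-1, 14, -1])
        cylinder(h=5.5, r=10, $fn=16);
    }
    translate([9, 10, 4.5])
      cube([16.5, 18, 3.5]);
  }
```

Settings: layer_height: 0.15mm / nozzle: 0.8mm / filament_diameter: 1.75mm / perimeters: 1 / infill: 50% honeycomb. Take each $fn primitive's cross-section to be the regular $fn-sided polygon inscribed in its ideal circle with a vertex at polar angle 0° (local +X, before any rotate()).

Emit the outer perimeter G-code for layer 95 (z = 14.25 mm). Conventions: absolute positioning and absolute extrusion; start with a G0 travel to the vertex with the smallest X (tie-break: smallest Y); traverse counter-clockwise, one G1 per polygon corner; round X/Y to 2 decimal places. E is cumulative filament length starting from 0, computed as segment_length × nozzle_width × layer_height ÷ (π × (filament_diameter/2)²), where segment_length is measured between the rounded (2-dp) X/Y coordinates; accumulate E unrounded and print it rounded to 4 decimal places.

At z = 14.25 mm: the cube is present — its section is the full 17×8.5 rectangle; the cube at (14.5, 0) (footprint 11.5×8.5) is included at this height; the cylinder at (-1, 14) does not reach this height (z outside [-1, 4.5]); After the difference (first − rest): starting from the 17×8.5 cube, the 11.5×8.5 cube at (14.5, 0) partially overlaps it — only the 21.25 mm² overlap (of its 97.75 mm²) is removed, clipping the outline — 1 connected region; the cube at (9, 10) is not intersected at this z (z outside [4.5, 8]); Merging all regions: only the result so far is present, so the union is just that shape — 1 connected region; (whole slice rotated 75° about Z — lengths, areas and connectivity unchanged). The outline is a single polygon with 4 vertices. Extrusion per mm of travel: 0.8 × 0.15 / (π × 0.875²) = 0.049890. Accumulating E over each segment gives final E = 2.2952.

G0 X-8.21 Y2.20 Z14.25
G1 X0.00 Y0.00 E0.4240
G1 X3.75 Y14.01 E1.1476
G1 X-4.46 Y16.21 E1.5717
G1 X-8.21 Y2.20 E2.2952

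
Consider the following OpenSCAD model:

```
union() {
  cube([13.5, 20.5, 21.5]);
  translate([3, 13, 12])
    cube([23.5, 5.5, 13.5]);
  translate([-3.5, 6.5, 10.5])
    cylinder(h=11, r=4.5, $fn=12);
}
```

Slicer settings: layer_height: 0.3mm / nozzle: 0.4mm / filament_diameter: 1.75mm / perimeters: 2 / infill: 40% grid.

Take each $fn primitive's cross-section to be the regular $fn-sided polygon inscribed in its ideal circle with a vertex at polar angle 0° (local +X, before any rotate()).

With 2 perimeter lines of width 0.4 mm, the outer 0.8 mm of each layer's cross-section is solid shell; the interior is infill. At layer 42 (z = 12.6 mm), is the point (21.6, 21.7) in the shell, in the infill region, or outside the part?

At z = 12.6 mm: the cube is present — its section is the full 13.5×20.5 rectangle; the cube at (3, 13) is present — its section is the full 23.5×5.5 rectangle; the r=4.5 cylinder at (-3.5, 6.5) gives a regular 12-gon of circumradius 4.5 (constant along its height); Combining (union): the regions partially overlap (shared area 61.05 mm²), so overlapping operands fuse into one piece — 1 connected region. Overall, the cross-section is a single solid region. The nearest boundary edge runs (13.50, 18.50)→(26.50, 18.50); distance from the point to it = 3.20 mm. The point is not inside any of the regions above, so it lies outside the cross-section (3.20 mm from the nearest boundary).

outside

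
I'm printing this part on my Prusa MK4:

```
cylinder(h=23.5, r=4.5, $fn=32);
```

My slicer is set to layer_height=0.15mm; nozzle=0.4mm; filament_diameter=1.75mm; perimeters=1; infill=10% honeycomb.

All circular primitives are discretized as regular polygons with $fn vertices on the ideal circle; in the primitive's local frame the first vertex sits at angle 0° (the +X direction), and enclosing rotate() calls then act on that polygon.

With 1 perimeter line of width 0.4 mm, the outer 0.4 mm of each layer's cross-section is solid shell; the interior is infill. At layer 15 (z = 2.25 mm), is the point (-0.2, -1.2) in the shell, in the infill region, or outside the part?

At z = 2.25 mm: the r=4.5 cylinder contributes a regular 32-gon of circumradius 4.5. Overall, the cross-section is a single solid region. The nearest boundary edge runs (-0.88, -4.41)→(-0.00, -4.50); distance from the point to it = 3.26 mm. The point is inside the cross-section and 3.26 mm from the nearest boundary — more than the 0.4 mm shell width (1 × 0.4), so it's in the infill interior.

infill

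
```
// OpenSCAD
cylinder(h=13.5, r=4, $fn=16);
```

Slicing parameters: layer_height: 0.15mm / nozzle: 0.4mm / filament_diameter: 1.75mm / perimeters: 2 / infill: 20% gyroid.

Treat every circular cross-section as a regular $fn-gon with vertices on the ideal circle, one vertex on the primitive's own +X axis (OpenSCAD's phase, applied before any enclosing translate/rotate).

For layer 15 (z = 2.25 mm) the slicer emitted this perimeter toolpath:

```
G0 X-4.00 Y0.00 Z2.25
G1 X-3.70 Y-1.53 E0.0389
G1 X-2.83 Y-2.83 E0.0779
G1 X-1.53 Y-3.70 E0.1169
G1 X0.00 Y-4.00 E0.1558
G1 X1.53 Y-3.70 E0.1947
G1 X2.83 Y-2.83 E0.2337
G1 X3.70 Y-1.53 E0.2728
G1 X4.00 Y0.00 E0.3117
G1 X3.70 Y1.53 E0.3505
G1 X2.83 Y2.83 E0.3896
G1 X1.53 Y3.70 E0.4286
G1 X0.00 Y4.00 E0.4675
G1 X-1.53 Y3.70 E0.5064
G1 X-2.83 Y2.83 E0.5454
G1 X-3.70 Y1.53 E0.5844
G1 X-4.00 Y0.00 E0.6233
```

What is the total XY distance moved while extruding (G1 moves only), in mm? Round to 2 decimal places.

24.99 mm

Sum the Euclidean lengths of each G1 segment: total = 24.99 mm.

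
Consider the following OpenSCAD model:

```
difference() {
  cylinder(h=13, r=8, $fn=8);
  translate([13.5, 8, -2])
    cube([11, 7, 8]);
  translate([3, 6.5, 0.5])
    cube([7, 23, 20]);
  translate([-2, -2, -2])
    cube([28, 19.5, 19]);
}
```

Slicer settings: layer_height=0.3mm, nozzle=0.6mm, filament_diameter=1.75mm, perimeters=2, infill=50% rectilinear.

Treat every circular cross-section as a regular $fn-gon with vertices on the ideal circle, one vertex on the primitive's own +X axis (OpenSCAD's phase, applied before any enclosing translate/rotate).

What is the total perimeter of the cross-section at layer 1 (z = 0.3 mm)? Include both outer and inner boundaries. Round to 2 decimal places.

50.75 mm

At z = 0.3 mm: the r=8 cylinder gives a regular 8-gon of circumradius 8 (constant along its height) (perimeter = 2·8·8.000·sin(180°/8) = 48.98 mm); the 11×7 cube at (13.5, 8) contributes its full rectangle (perimeter 36.00 mm); the cube at (3, 6.5) is not intersected at this z (z outside [0.5, 20.5]); the cube at (-2, -2) (footprint 28×19.5) is included at this height (perimeter 95.00 mm); Subtracting the remaining from the first: starting from the r=8 cylinder, the 11×7 cube at (13.5, 8) misses the remaining region (no effect); the 28×19.5 cube at (-2, -2) partially overlaps it — only the 79.60 mm² overlap (of its 546.00 mm²) is removed, clipping the outline — boundary = 50.75 mm. Overall, the cross-section is a single solid region. Total boundary length (outer) = 50.75 mm.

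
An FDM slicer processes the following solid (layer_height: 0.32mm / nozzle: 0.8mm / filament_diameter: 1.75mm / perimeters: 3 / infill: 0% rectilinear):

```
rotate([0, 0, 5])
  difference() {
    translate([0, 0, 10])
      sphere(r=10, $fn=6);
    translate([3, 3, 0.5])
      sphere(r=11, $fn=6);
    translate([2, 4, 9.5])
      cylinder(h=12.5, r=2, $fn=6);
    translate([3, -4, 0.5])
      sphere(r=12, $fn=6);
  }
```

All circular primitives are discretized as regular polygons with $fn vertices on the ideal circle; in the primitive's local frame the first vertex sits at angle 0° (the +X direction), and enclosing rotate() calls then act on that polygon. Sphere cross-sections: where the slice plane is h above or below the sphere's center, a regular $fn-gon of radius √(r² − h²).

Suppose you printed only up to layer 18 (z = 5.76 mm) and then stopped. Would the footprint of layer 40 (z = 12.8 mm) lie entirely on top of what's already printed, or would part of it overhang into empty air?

part overhangs

Compare the two slices. At z = 5.76: the r=10 sphere slices to a regular 6-gon of circumradius 9.057 (√(r²−h²) with h=4.24 from center) (area = (6/2)·9.057²·sin(360°/6) = 213.10 mm²); the sphere at (3, 3): section is a regular 6-gon, circumradius = √(r²−h²) = √(11²−5.26²) = 9.661 (area = (6/2)·9.661²·sin(360°/6) = 242.48 mm²); the cylinder at (2, 4) is not intersected at this z (z outside [9.5, 22]); the r=12 sphere at (3, -4) contributes a regular 6-gon of circumradius √(12²−5.26²) = 10.786 (area = (6/2)·10.786²·sin(360°/6) = 302.24 mm²); Subtracting the remaining from the first: starting from the r=10 sphere (213.10 mm²), the r=11 sphere at (3, 3) partially overlaps it — only the 154.57 mm² overlap (of its 242.48 mm²) is removed, clipping the outline; the r=12 sphere at (3, -4) partially overlaps it — only the 42.70 mm² overlap (of its 302.24 mm²) is removed, clipping the outline — area = 15.82 mm²; (rotated 5° about Z; rotation is an isometry so areas/perimeters/island counts are preserved). At z = 12.8: the r=10 sphere slices to a regular 6-gon of circumradius 9.600 (√(r²−h²) with h=2.8 from center) (area = (6/2)·9.600²·sin(360°/6) = 239.44 mm²); the sphere at (3, 3) is absent (|z−center|=12.300 > r=11); the r=2 cylinder at (2, 4) gives a regular 6-gon of circumradius 2 (constant along its height) (area = (6/2)·2.000²·sin(360°/6) = 10.39 mm²); the sphere at (3, -4) is absent (|z−center|=12.300 > r=12); Taking the first minus the rest: starting from the r=10 sphere (239.44 mm²), the r=2 cylinder at (2, 4) lies wholly inside it (removes its full 10.39 mm² and its 12.00 mm outline becomes a hole wall) — area = 229.05 mm²; (whole slice rotated 5° about Z — lengths, areas and connectivity unchanged). Checking containment: at z = 12.8 the cross-section extends beyond the z = 5.76 cross-section by about 213.22 mm².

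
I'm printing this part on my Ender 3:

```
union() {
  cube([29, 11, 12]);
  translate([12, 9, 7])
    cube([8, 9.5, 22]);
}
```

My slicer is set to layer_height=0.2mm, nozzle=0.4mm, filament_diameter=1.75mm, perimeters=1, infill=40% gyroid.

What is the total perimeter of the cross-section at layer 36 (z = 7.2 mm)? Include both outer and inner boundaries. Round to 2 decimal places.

95.00 mm

At z = 7.2 mm: the 29×11 cube contributes its full rectangle (perimeter 80.00 mm); the 8×9.5 cube at (12, 9) contributes its full rectangle (perimeter 35.00 mm); Taking the union: the regions partially overlap (shared area 16.00 mm²), so the edge portions inside another operand are dropped and the merged outline is re-measured after clipping — boundary = 95.00 mm. Overall, the cross-section is a single solid region. Total boundary length (outer) = 95.00 mm.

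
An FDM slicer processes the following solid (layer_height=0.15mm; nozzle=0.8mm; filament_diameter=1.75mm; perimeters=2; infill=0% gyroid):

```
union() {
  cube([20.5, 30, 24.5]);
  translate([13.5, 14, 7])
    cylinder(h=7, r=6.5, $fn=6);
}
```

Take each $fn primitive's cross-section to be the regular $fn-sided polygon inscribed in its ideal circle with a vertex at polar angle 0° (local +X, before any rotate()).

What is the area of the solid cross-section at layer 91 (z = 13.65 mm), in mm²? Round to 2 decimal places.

At z = 13.65 mm: the cube (footprint 20.5×30) is included at this height (area 615.00 mm²); the cylinder at (13.5, 14): section is a regular 6-gon, circumradius r=6.5 (area = (6/2)·6.500²·sin(360°/6) = 109.77 mm²); Combining (union): the r=6.5 cylinder at (13.5, 14) lies entirely inside the 20.5×30 cube, so the union is just the 20.5×30 cube — area = 615.00 mm². Overall, the cross-section is a single solid region. Net area = 615.00 mm².

615.00 mm²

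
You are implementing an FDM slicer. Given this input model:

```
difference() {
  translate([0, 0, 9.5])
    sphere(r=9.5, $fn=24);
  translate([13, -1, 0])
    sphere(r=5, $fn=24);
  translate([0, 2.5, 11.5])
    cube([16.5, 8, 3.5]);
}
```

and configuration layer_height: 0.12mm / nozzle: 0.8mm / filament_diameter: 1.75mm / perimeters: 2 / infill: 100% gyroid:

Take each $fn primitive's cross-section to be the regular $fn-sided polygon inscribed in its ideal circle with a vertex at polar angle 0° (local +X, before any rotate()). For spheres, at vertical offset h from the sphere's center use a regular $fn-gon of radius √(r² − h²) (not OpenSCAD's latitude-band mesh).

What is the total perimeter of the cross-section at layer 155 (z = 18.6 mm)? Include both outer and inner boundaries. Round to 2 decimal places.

17.09 mm

At z = 18.6 mm: the r=9.5 sphere contributes a regular 24-gon of circumradius √(9.5²−9.1²) = 2.728 (perimeter = 2·24·2.728·sin(180°/24) = 17.09 mm); the sphere at (13, -1) does not reach this height (|z−center|=18.600 > r=5); the cube at (0, 2.5) is absent (z outside [11.5, 15]); Subtracting the remaining from the first: none of the subtracted shapes is present at this height, so the r=9.5 sphere is unchanged — boundary = 17.09 mm. Overall, the cross-section is a single solid region. Total boundary length (outer) = 17.09 mm.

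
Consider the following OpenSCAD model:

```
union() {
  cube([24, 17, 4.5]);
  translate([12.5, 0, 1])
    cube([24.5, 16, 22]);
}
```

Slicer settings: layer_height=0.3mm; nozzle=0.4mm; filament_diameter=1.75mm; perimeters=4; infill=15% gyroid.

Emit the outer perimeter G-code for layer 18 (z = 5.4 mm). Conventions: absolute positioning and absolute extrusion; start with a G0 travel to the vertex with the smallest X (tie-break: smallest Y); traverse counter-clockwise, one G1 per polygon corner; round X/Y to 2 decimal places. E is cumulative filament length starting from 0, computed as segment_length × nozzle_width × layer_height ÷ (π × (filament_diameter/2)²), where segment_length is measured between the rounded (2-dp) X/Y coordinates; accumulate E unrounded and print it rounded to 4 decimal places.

G0 X12.50 Y0.00 Z5.40
G1 X37.00 Y0.00 E1.2223
G1 X37.00 Y16.00 E2.0206
G1 X12.50 Y16.00 E3.2429
G1 X12.50 Y0.00 E4.0411

At z = 5.4 mm: the cube is not intersected at this z (z outside [0, 4.5]); the cube at (12.5, 0) is present — its section is the full 24.5×16 rectangle; Combining (union): only the 24.5×16 cube at (12.5, 0) is present, so the union is just that shape — 1 connected region. The outline is a single polygon with 4 vertices. Extrusion per mm of travel: 0.4 × 0.3 / (π × 0.875²) = 0.049890. Accumulating E over each segment gives final E = 4.0411.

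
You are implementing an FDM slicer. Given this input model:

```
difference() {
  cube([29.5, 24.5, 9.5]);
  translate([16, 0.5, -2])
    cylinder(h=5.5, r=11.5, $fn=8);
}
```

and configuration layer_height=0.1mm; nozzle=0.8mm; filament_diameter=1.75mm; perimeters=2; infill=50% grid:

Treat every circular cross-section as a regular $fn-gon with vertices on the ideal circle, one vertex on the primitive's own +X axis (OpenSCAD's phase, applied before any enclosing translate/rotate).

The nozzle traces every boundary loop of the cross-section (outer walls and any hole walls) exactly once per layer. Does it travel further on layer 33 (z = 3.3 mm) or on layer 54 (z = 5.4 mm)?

layer 33 (z = 3.3 mm)

Layer 33 (z = 3.3): the cube is present — its section is the full 29.5×24.5 rectangle (perimeter 108.00 mm); the cylinder at (16, 0.5): section is a regular 8-gon, circumradius r=11.5 (perimeter = 2·8·11.500·sin(180°/8) = 70.41 mm); Taking the first minus the rest: starting from the 29.5×24.5 cube, the r=11.5 cylinder at (16, 0.5) partially overlaps it — only the 198.43 mm² overlap (of its 374.06 mm²) is removed, clipping the outline — boundary = 121.70 mm. So its perimeter = 121.70 mm. Layer 54 (z = 5.4): the cube (footprint 29.5×24.5) is included at this height (perimeter 108.00 mm); the cylinder at (16, 0.5) is not intersected at this z (z outside [-2, 3.5]); After the difference (first − rest): none of the subtracted shapes is present at this height, so the 29.5×24.5 cube is unchanged — boundary = 108.00 mm. So its perimeter = 108.00 mm. Layer 33 is larger (121.70 vs 108.00 mm).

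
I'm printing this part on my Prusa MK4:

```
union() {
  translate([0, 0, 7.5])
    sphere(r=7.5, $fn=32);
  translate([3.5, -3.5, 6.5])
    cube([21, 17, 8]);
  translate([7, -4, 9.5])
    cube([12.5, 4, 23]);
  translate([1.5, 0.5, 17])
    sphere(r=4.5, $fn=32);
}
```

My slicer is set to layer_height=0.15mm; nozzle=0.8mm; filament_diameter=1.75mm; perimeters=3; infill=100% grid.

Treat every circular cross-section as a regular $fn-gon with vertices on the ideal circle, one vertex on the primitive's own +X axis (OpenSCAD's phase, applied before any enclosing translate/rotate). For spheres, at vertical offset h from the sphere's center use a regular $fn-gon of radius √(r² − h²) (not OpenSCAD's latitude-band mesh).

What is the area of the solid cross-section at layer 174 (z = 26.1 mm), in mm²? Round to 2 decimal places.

50.00 mm²

At z = 26.1 mm: the sphere is not intersected at this z (|z−center|=18.600 > r=7.5); the cube at (3.5, -3.5) is absent (z outside [6.5, 14.5]); the cube at (7, -4) (footprint 12.5×4) is included at this height (area 50.00 mm²); the sphere at (1.5, 0.5) is not intersected at this z (|z−center|=9.100 > r=4.5); Merging all regions: only the 12.5×4 cube at (7, -4) is present, so the union is just that shape — area = 50.00 mm². Overall, the cross-section is a single solid region. Net area = 50.00 mm².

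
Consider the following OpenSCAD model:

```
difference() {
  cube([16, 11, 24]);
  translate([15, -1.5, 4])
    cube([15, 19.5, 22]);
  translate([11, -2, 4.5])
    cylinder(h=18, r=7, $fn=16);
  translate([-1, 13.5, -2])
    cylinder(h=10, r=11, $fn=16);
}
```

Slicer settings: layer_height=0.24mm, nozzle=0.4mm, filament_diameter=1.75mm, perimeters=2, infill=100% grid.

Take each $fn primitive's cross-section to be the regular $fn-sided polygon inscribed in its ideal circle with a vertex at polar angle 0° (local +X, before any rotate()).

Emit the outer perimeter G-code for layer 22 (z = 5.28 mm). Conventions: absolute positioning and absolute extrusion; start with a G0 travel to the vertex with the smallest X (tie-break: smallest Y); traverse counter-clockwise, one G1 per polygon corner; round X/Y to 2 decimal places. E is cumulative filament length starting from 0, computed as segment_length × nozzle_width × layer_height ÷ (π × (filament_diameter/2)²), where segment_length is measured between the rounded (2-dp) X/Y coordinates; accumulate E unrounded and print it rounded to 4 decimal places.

G0 X0.00 Y0.00 Z5.28
G1 X4.40 Y0.00 E0.1756
G1 X4.53 Y0.68 E0.2032
G1 X6.05 Y2.95 E0.3123
G1 X8.32 Y4.47 E0.4213
G1 X11.00 Y5.00 E0.5304
G1 X13.68 Y4.47 E0.6394
G1 X15.00 Y3.58 E0.7029
G1 X15.00 Y11.00 E0.9991
G1 X9.50 Y11.00 E1.2186
G1 X9.16 Y9.29 E1.2882
G1 X6.78 Y5.72 E1.4594
G1 X3.21 Y3.34 E1.6307
G1 X0.00 Y2.70 E1.7613
G1 X0.00 Y0.00 E1.8691

At z = 5.28 mm: the cube (footprint 16×11) is included at this height; the cube at (15, -1.5) is present — its section is the full 15×19.5 rectangle; the r=7 cylinder at (11, -2) contributes a regular 16-gon of circumradius 7; the r=11 cylinder at (-1, 13.5) contributes a regular 16-gon of circumradius 11; Taking the first minus the rest: starting from the 16×11 cube, the 15×19.5 cube at (15, -1.5) partially overlaps it — only the 11.00 mm² overlap (of its 292.50 mm²) is removed, clipping the outline; the r=7 cylinder at (11, -2) partially overlaps it — only the 41.90 mm² overlap (of its 150.01 mm²) is removed, clipping the outline; the r=11 cylinder at (-1, 13.5) partially overlaps it — only the 57.33 mm² overlap (of its 370.44 mm²) is removed, clipping the outline — 1 connected region. The outline is a single polygon with 14 vertices. Extrusion per mm of travel: 0.4 × 0.24 / (π × 0.875²) = 0.039912. Accumulating E over each segment gives final E = 1.8691.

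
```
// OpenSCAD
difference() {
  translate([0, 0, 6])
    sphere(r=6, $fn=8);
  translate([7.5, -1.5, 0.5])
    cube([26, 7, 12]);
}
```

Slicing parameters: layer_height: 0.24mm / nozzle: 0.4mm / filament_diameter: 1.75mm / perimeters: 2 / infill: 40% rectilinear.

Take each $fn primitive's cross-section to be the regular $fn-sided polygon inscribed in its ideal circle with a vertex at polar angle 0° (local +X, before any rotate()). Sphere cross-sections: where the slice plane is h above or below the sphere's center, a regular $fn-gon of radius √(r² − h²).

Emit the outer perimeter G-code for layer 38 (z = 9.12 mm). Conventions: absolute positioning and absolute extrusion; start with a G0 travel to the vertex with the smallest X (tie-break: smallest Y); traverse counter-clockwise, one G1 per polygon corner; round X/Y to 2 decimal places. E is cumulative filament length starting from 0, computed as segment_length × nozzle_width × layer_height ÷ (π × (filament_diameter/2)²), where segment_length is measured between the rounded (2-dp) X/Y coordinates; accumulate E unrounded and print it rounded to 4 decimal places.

G0 X-5.12 Y0.00 Z9.12
G1 X-3.62 Y-3.62 E0.1564
G1 X0.00 Y-5.12 E0.3128
G1 X3.62 Y-3.62 E0.4692
G1 X5.12 Y0.00 E0.6256
G1 X3.62 Y3.62 E0.7820
G1 X0.00 Y5.12 E0.9384
G1 X-3.62 Y3.62 E1.0948
G1 X-5.12 Y0.00 E1.2512

At z = 9.12 mm: the r=6 sphere slices to a regular 8-gon of circumradius 5.125 (√(r²−h²) with h=3.12 from center); the cube at (7.5, -1.5) is present — its section is the full 26×7 rectangle; After the difference (first − rest): starting from the r=6 sphere, the 26×7 cube at (7.5, -1.5) misses the remaining region (no effect) — 1 connected region. The outline is a single polygon with 8 vertices. Extrusion per mm of travel: 0.4 × 0.24 / (π × 0.875²) = 0.039912. Accumulating E over each segment gives final E = 1.2512.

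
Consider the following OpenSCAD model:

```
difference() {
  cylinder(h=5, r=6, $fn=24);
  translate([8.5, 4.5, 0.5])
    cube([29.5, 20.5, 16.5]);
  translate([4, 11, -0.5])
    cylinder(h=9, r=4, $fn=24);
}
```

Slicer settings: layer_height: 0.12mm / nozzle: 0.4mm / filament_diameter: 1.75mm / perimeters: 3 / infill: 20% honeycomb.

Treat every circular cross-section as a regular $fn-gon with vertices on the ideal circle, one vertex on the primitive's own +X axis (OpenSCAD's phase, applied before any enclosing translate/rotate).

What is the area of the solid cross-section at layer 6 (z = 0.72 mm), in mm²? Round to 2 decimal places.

111.81 mm²

At z = 0.72 mm: the r=6 cylinder gives a regular 24-gon of circumradius 6 (constant along its height) (area = (24/2)·6.000²·sin(360°/24) = 111.81 mm²); the 29.5×20.5 cube at (8.5, 4.5) contributes its full rectangle (area 604.75 mm²); the r=4 cylinder at (4, 11) contributes a regular 24-gon of circumradius 4 (area = (24/2)·4.000²·sin(360°/24) = 49.69 mm²); Subtracting the remaining from the first: starting from the r=6 cylinder (111.81 mm²), the 29.5×20.5 cube at (8.5, 4.5) misses the remaining region (no effect); the r=4 cylinder at (4, 11) misses the remaining region (no effect) — area = 111.81 mm². Overall, the cross-section is a single solid region. Net area = 111.81 mm².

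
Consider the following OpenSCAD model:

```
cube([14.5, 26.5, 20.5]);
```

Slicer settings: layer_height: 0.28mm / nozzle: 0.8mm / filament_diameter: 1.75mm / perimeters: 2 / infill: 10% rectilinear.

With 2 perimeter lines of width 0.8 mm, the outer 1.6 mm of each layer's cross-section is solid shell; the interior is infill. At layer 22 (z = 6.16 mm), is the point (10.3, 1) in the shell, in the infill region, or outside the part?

At z = 6.16 mm: the 14.5×26.5 cube contributes its full rectangle. Overall, the cross-section is a single solid region. The nearest boundary edge runs (0.00, 0.00)→(14.50, 0.00); distance from the point to it = 1.00 mm. The point is inside the cross-section, 1.00 mm from the nearest boundary — within the 1.6 mm shell band (2 × 0.8).

shell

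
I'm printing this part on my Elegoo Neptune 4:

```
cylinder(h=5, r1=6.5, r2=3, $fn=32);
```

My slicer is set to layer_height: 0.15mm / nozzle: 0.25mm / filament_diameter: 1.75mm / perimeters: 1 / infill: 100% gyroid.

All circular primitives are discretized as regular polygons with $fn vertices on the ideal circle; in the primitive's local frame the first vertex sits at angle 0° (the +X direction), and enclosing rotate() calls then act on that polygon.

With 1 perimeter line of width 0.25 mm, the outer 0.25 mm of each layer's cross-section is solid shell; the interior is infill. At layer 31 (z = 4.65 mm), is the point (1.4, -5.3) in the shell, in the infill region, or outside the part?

At z = 4.65 mm: the cone (r1=6.5→r2=3) has section circumradius 3.245 here — a regular 32-gon. Overall, the cross-section is a single solid region. The nearest boundary edge runs (0.63, -3.18)→(1.24, -3.00); distance from the point to it = 2.25 mm. The point is not inside any of the regions above, so it lies outside the cross-section (2.25 mm from the nearest boundary).

outside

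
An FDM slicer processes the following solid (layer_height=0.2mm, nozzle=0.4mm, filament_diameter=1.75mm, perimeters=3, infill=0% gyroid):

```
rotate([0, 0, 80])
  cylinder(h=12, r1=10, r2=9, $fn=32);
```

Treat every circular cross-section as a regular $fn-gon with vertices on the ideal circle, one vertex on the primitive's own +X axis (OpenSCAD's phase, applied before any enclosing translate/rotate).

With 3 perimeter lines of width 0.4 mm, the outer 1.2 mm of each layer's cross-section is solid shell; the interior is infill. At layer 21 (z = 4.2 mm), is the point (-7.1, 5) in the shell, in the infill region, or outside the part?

At z = 4.2 mm: the cone (r1=10→r2=9) has section circumradius 9.650 here — a regular 32-gon; (whole slice rotated 80° about Z — lengths, areas and connectivity unchanged). Overall, the cross-section is a single solid region. Undo the 80° rotation: the query point maps to (3.691, 7.860) in the un-rotated model frame. The nearest boundary edge runs (5.36, 8.02)→(3.69, 8.92); distance from the point to it = 0.93 mm. The point is inside the cross-section, 0.93 mm from the nearest boundary — within the 1.2 mm shell band (3 × 0.4).

shell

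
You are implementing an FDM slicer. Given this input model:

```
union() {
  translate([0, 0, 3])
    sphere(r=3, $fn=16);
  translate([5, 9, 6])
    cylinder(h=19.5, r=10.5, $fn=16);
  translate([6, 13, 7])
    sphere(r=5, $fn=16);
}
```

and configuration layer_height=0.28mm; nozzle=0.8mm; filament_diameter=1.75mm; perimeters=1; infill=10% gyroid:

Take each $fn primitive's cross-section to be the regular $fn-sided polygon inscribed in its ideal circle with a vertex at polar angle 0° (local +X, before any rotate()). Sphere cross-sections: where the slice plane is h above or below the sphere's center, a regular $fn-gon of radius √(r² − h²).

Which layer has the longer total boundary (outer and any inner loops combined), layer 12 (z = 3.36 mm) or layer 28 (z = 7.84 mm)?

Layer 12 (z = 3.36): the r=3 sphere contributes a regular 16-gon of circumradius √(3²−0.36²) = 2.978 (perimeter = 2·16·2.978·sin(180°/16) = 18.59 mm); the cylinder at (5, 9) is not intersected at this z (z outside [6, 25.5]); the r=5 sphere at (6, 13) slices to a regular 16-gon of circumradius 3.428 (√(r²−h²) with h=3.64 from center) (perimeter = 2·16·3.428·sin(180°/16) = 21.40 mm); Taking the union: the 2 present regions are separate (no shared area or edge), so areas and boundary lengths simply add and each stays a separate island — boundary = 39.99 mm. So its perimeter = 39.99 mm. Layer 28 (z = 7.84): the sphere is absent (|z−center|=4.840 > r=3); the r=10.5 cylinder at (5, 9) gives a regular 16-gon of circumradius 10.5 (constant along its height) (perimeter = 2·16·10.500·sin(180°/16) = 65.55 mm); the r=5 sphere at (6, 13) slices to a regular 16-gon of circumradius 4.929 (√(r²−h²) with h=0.84 from center) (perimeter = 2·16·4.929·sin(180°/16) = 30.77 mm); Combining (union): the r=5 sphere at (6, 13) lies entirely inside the r=10.5 cylinder at (5, 9), so the union is just the r=10.5 cylinder at (5, 9) — boundary = 65.55 mm. So its perimeter = 65.55 mm. Layer 28 is larger (65.55 vs 39.99 mm).

layer 28 (z = 7.84 mm)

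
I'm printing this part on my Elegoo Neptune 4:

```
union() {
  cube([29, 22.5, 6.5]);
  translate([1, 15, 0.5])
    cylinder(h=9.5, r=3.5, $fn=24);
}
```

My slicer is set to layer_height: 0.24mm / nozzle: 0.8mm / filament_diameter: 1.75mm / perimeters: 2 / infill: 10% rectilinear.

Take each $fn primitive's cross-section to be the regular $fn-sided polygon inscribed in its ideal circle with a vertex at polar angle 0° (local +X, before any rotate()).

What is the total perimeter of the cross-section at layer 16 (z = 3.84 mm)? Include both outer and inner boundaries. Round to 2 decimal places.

105.25 mm

At z = 3.84 mm: the cube is present — its section is the full 29×22.5 rectangle (perimeter 103.00 mm); the r=3.5 cylinder at (1, 15) contributes a regular 24-gon of circumradius 3.5 (perimeter = 2·24·3.500·sin(180°/24) = 21.93 mm); Merging all regions: the regions partially overlap (shared area 25.89 mm²), so the edge portions inside another operand are dropped and the merged outline is re-measured after clipping — boundary = 105.25 mm. Overall, the cross-section is a single solid region. Total boundary length (outer) = 105.25 mm.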